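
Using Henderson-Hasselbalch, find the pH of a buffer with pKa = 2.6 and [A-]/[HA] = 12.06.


pH = pKa + log10([A-]/[HA])
pH = 2.6 + log10(12.06)
pH = 3.6813

3.6813


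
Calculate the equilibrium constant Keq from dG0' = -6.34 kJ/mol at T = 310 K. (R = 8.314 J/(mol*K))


Keq = exp(-dG0 * 1000 / (R * T))
Keq = exp(-(-6.34) * 1000 / (8.314 * 310))
Keq = 11.7036

11.7036


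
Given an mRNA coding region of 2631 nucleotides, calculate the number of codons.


codons = nucleotides / 3
codons = 2631 / 3 = 877

877


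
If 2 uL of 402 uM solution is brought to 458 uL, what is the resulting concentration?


C2 = C1 * V1 / V2
C2 = 402 * 2 / 458
C2 = 1.7555 uM

1.7555 uM


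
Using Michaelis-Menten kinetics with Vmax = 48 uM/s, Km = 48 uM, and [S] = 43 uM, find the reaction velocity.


v = Vmax * [S] / (Km + [S])
v = 48 * 43 / (48 + 43)
v = 22.6813 uM/s

22.6813 uM/s


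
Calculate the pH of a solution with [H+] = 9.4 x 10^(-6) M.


pH = -log10([H+])
pH = -log10(9.4 x 10^(-6))
pH = 5.0269

5.0269


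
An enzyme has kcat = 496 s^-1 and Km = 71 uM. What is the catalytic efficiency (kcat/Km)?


Catalytic efficiency = kcat / Km
= 496 / 71
= 6.9859 uM^-1*s^-1

6.9859 uM^-1*s^-1


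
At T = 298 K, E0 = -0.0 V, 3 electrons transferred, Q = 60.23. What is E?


E = E0 - (RT/nF) * ln(Q)
E = -0.0 - (8.314 * 298 / (3 * 96485)) * ln(60.23)
E = -0.0351 V

-0.0351 V


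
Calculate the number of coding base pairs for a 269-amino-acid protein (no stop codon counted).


Each amino acid = 1 codon = 3 bp
bp = 269 * 3 = 807 bp

807 bp


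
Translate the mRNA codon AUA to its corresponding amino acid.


Standard genetic code lookup.
Codon AUA -> Ile

Ile


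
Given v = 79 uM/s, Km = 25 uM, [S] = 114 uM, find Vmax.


Vmax = v * (Km + [S]) / [S]
Vmax = 79 * (25 + 114) / 114
Vmax = 96.3246 uM/s

96.3246 uM/s


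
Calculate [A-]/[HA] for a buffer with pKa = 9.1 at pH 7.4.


[A-]/[HA] = 10^(pH - pKa)
= 10^(7.4 - 9.1)
= 0.02

0.02


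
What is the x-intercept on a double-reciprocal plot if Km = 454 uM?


x-intercept = -1/Km
= -1/454
= -0.0022 1/uM

-0.0022 1/uM


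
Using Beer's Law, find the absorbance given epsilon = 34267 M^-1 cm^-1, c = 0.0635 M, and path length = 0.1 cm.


A = epsilon * c * l
A = 34267 * 0.0635 * 0.1
A = 217.5954

217.5954


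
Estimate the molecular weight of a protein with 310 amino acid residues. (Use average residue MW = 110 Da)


MW = n_residues * 110 Da
MW = 310 * 110
MW = 34100 Da

34100 Da


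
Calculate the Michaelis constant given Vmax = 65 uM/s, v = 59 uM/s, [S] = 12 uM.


Km = [S] * (Vmax - v) / v
Km = 12 * (65 - 59) / 59
Km = 1.2203 uM

1.2203 uM


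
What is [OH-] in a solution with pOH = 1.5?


[OH-] = 10^(-pOH)
[OH-] = 10^(-1.5)
[OH-] = 0.0316 M

0.0316 M


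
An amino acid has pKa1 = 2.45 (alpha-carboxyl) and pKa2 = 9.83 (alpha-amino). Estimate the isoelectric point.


pI = (pKa1 + pKa2) / 2
pI = (2.45 + 9.83) / 2
pI = 6.14

6.14


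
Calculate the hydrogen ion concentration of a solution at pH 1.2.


[H+] = 10^(-pH)
[H+] = 10^(-1.2)
[H+] = 0.0631 M

0.0631 M


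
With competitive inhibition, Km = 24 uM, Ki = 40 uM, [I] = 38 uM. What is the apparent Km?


Km_app = Km * (1 + [I]/Ki)
Km_app = 24 * (1 + 38/40)
Km_app = 46.8 uM

46.8 uM


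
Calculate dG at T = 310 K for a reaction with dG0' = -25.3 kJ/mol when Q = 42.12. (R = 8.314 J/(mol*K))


dG = dG0' + RT * ln(Q) / 1000
dG = -25.3 + 8.314 * 310 * ln(42.12) / 1000
dG = -15.6594 kJ/mol

-15.6594 kJ/mol


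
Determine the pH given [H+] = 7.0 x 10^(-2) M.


pH = -log10([H+])
pH = -log10(7.0 x 10^(-2))
pH = 1.1549

1.1549


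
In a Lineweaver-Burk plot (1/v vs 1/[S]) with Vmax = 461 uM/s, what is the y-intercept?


y-intercept = 1/Vmax
= 1/461
= 0.0022 s/uM

0.0022 s/uM


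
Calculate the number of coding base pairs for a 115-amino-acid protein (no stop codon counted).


Each amino acid = 1 codon = 3 bp
bp = 115 * 3 = 345 bp

345 bp


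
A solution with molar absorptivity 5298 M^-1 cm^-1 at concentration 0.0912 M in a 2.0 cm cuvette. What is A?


A = epsilon * c * l
A = 5298 * 0.0912 * 2.0
A = 966.3552

966.3552


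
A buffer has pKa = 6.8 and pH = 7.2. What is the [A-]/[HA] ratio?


[A-]/[HA] = 10^(pH - pKa)
= 10^(7.2 - 6.8)
= 2.5119

2.5119


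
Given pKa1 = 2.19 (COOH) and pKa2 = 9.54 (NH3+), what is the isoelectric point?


pI = (pKa1 + pKa2) / 2
pI = (2.19 + 9.54) / 2
pI = 5.865

5.865


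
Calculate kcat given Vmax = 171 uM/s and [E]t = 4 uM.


kcat = Vmax / [E]t
kcat = 171 / 4
kcat = 42.75 s^-1

42.75 s^-1


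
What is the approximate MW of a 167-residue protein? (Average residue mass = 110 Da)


MW = n_residues * 110 Da
MW = 167 * 110
MW = 18370 Da

18370 Da


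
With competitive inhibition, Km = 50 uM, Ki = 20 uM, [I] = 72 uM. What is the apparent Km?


Km_app = Km * (1 + [I]/Ki)
Km_app = 50 * (1 + 72/20)
Km_app = 230.0 uM

230.0 uM


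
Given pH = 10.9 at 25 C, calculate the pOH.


pOH = 14 - pH
pOH = 14 - 10.9
pOH = 3.1

3.1


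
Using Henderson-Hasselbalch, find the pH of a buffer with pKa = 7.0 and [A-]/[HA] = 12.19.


pH = pKa + log10([A-]/[HA])
pH = 7.0 + log10(12.19)
pH = 8.086

8.086


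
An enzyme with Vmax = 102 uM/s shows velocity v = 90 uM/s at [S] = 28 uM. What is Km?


Km = [S] * (Vmax - v) / v
Km = 28 * (102 - 90) / 90
Km = 3.7333 uM

3.7333 uM


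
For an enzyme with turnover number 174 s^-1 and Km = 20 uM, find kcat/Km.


Catalytic efficiency = kcat / Km
= 174 / 20
= 8.7 uM^-1*s^-1

8.7 uM^-1*s^-1


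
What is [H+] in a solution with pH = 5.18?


[H+] = 10^(-pH)
[H+] = 10^(-5.18)
[H+] = 6.607e-06 M

6.607e-06 M


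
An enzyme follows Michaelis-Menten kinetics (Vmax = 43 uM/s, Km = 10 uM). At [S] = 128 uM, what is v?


v = Vmax * [S] / (Km + [S])
v = 43 * 128 / (10 + 128)
v = 39.8841 uM/s

39.8841 uM/s


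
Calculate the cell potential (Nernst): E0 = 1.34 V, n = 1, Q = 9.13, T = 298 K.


E = E0 - (RT/nF) * ln(Q)
E = 1.34 - (8.314 * 298 / (1 * 96485)) * ln(9.13)
E = 1.2832 V

1.2832 V


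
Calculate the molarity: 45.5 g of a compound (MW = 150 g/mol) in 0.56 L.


C = (mass / MW) / volume
C = (45.5 / 150) / 0.56
C = 0.5417 M

0.5417 M


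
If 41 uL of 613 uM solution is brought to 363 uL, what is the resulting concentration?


C2 = C1 * V1 / V2
C2 = 613 * 41 / 363
C2 = 69.2369 uM

69.2369 uM


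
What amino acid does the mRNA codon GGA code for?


Standard genetic code lookup.
Codon GGA -> Gly

Gly


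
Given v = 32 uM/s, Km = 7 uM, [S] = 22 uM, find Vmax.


Vmax = v * (Km + [S]) / [S]
Vmax = 32 * (7 + 22) / 22
Vmax = 42.1818 uM/s

42.1818 uM/s


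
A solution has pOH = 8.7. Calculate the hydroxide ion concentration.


[OH-] = 10^(-pOH)
[OH-] = 10^(-8.7)
[OH-] = 1.995e-09 M

1.995e-09 M


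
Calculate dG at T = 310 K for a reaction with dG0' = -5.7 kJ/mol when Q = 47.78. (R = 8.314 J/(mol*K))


dG = dG0' + RT * ln(Q) / 1000
dG = -5.7 + 8.314 * 310 * ln(47.78) / 1000
dG = 4.2656 kJ/mol

4.2656 kJ/mol


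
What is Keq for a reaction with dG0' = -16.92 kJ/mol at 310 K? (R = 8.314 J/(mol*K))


Keq = exp(-dG0 * 1000 / (R * T))
Keq = exp(-(-16.92) * 1000 / (8.314 * 310))
Keq = 709.7466

709.7466


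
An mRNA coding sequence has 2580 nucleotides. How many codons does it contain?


codons = nucleotides / 3
codons = 2580 / 3 = 860

860


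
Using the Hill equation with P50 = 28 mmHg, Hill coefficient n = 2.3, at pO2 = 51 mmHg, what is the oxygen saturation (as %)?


Y = pO2^n / (P50^n + pO2^n)
Y = 51^2.3 / (28^2.3 + 51^2.3)
Y = 79.89%

79.89%


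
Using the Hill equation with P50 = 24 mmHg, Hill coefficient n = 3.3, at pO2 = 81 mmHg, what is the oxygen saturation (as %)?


Y = pO2^n / (P50^n + pO2^n)
Y = 81^3.3 / (24^3.3 + 81^3.3)
Y = 98.23%

98.23%


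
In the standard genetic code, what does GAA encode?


Standard genetic code lookup.
Codon GAA -> Glu

Glu


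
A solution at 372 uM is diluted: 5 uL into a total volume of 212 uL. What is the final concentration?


C2 = C1 * V1 / V2
C2 = 372 * 5 / 212
C2 = 8.7736 uM

8.7736 uM


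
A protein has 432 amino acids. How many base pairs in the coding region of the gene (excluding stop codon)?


Each amino acid = 1 codon = 3 bp
bp = 432 * 3 = 1296 bp

1296 bp


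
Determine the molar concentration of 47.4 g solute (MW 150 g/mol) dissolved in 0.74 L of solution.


C = (mass / MW) / volume
C = (47.4 / 150) / 0.74
C = 0.427 M

0.427 M


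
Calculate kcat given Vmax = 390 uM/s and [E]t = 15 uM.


kcat = Vmax / [E]t
kcat = 390 / 15
kcat = 26.0 s^-1

26.0 s^-1


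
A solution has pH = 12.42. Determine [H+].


[H+] = 10^(-pH)
[H+] = 10^(-12.42)
[H+] = 3.802e-13 M

3.802e-13 M


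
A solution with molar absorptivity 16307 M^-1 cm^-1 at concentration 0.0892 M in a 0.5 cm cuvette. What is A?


A = epsilon * c * l
A = 16307 * 0.0892 * 0.5
A = 727.2922

727.2922


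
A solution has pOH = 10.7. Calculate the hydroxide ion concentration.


[OH-] = 10^(-pOH)
[OH-] = 10^(-10.7)
[OH-] = 1.995e-11 M

1.995e-11 M


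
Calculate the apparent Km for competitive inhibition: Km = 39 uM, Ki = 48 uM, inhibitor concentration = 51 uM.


Km_app = Km * (1 + [I]/Ki)
Km_app = 39 * (1 + 51/48)
Km_app = 80.4375 uM

80.4375 uM


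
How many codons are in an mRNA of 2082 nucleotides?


codons = nucleotides / 3
codons = 2082 / 3 = 694

694


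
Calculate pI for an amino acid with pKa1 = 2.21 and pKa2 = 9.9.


pI = (pKa1 + pKa2) / 2
pI = (2.21 + 9.9) / 2
pI = 6.055

6.055


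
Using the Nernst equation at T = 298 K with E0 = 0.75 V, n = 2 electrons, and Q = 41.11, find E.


E = E0 - (RT/nF) * ln(Q)
E = 0.75 - (8.314 * 298 / (2 * 96485)) * ln(41.11)
E = 0.7023 V

0.7023 V


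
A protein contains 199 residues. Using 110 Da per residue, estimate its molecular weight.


MW = n_residues * 110 Da
MW = 199 * 110
MW = 21890 Da

21890 Da


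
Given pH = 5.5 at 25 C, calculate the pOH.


pOH = 14 - pH
pOH = 14 - 5.5
pOH = 8.5

8.5


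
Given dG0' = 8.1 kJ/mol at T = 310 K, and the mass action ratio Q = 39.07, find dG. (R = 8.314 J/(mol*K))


dG = dG0' + RT * ln(Q) / 1000
dG = 8.1 + 8.314 * 310 * ln(39.07) / 1000
dG = 17.5469 kJ/mol

17.5469 kJ/mol


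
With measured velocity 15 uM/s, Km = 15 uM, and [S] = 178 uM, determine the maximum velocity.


Vmax = v * (Km + [S]) / [S]
Vmax = 15 * (15 + 178) / 178
Vmax = 16.264 uM/s

16.264 uM/s


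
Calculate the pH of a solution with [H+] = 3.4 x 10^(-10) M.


pH = -log10([H+])
pH = -log10(3.4 x 10^(-10))
pH = 9.4685

9.4685


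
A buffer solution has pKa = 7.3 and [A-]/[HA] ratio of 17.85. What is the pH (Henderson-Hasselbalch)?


pH = pKa + log10([A-]/[HA])
pH = 7.3 + log10(17.85)
pH = 8.5516

8.5516


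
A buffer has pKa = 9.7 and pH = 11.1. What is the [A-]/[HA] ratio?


[A-]/[HA] = 10^(pH - pKa)
= 10^(11.1 - 9.7)
= 25.1189

25.1189


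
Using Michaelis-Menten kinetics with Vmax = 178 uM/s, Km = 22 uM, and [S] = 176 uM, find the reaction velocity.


v = Vmax * [S] / (Km + [S])
v = 178 * 176 / (22 + 176)
v = 158.2222 uM/s

158.2222 uM/s


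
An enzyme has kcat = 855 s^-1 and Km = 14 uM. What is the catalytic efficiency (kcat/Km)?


Catalytic efficiency = kcat / Km
= 855 / 14
= 61.0714 uM^-1*s^-1

61.0714 uM^-1*s^-1


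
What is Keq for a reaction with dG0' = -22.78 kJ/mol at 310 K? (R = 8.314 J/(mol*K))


Keq = exp(-dG0 * 1000 / (R * T))
Keq = exp(-(-22.78) * 1000 / (8.314 * 310))
Keq = 6895.1255

6895.1255


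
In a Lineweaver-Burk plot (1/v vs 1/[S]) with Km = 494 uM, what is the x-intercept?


x-intercept = -1/Km
= -1/494
= -0.002 1/uM

-0.002 1/uM


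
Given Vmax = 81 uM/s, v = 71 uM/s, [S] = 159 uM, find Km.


Km = [S] * (Vmax - v) / v
Km = 159 * (81 - 71) / 71
Km = 22.3944 uM

22.3944 uM


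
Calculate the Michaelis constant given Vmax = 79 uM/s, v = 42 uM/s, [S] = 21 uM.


Km = [S] * (Vmax - v) / v
Km = 21 * (79 - 42) / 42
Km = 18.5 uM

18.5 uM


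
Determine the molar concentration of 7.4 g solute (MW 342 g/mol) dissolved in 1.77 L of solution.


C = (mass / MW) / volume
C = (7.4 / 342) / 1.77
C = 0.0122 M

0.0122 M


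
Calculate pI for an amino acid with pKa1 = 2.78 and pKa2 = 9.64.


pI = (pKa1 + pKa2) / 2
pI = (2.78 + 9.64) / 2
pI = 6.21

6.21


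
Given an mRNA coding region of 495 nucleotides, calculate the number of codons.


codons = nucleotides / 3
codons = 495 / 3 = 165

165


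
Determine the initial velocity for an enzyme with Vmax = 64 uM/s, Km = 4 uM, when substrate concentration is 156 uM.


v = Vmax * [S] / (Km + [S])
v = 64 * 156 / (4 + 156)
v = 62.4 uM/s

62.4 uM/s


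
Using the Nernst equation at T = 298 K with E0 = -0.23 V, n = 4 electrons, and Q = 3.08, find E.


E = E0 - (RT/nF) * ln(Q)
E = -0.23 - (8.314 * 298 / (4 * 96485)) * ln(3.08)
E = -0.2372 V

-0.2372 V


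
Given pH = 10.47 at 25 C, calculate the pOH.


pOH = 14 - pH
pOH = 14 - 10.47
pOH = 3.53

3.53


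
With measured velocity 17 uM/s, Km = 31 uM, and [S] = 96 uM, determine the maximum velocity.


Vmax = v * (Km + [S]) / [S]
Vmax = 17 * (31 + 96) / 96
Vmax = 22.4896 uM/s

22.4896 uM/s


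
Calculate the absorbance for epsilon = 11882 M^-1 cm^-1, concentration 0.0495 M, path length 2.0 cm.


A = epsilon * c * l
A = 11882 * 0.0495 * 2.0
A = 1176.318

1176.318


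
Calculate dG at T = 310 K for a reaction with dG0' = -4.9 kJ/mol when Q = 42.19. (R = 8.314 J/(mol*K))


dG = dG0' + RT * ln(Q) / 1000
dG = -4.9 + 8.314 * 310 * ln(42.19) / 1000
dG = 4.7449 kJ/mol

4.7449 kJ/mol


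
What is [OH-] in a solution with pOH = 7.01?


[OH-] = 10^(-pOH)
[OH-] = 10^(-7.01)
[OH-] = 9.772e-08 M

9.772e-08 M


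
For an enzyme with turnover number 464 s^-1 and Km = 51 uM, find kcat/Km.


Catalytic efficiency = kcat / Km
= 464 / 51
= 9.098 uM^-1*s^-1

9.098 uM^-1*s^-1


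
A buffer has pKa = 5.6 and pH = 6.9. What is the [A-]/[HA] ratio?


[A-]/[HA] = 10^(pH - pKa)
= 10^(6.9 - 5.6)
= 19.9526

19.9526


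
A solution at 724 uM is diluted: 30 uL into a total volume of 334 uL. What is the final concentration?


C2 = C1 * V1 / V2
C2 = 724 * 30 / 334
C2 = 65.0299 uM

65.0299 uM


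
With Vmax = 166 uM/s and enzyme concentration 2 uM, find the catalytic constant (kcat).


kcat = Vmax / [E]t
kcat = 166 / 2
kcat = 83.0 s^-1

83.0 s^-1


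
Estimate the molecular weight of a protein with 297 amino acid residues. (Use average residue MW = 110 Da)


MW = n_residues * 110 Da
MW = 297 * 110
MW = 32670 Da

32670 Da


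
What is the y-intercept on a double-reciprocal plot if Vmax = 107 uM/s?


y-intercept = 1/Vmax
= 1/107
= 0.0093 s/uM

0.0093 s/uM


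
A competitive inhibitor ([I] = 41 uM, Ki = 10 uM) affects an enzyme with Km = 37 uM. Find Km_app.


Km_app = Km * (1 + [I]/Ki)
Km_app = 37 * (1 + 41/10)
Km_app = 188.7 uM

188.7 uM


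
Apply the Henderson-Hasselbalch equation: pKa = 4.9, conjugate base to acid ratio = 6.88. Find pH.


pH = pKa + log10([A-]/[HA])
pH = 4.9 + log10(6.88)
pH = 5.7376

5.7376


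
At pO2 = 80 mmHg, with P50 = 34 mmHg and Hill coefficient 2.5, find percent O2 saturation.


Y = pO2^n / (P50^n + pO2^n)
Y = 80^2.5 / (34^2.5 + 80^2.5)
Y = 89.47%

89.47%


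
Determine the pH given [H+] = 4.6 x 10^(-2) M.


pH = -log10([H+])
pH = -log10(4.6 x 10^(-2))
pH = 1.3372

1.3372


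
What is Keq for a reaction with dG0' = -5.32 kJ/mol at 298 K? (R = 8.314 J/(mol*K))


Keq = exp(-dG0 * 1000 / (R * T))
Keq = exp(-(-5.32) * 1000 / (8.314 * 298))
Keq = 8.5614

8.5614


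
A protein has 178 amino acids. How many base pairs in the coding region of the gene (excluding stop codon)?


Each amino acid = 1 codon = 3 bp
bp = 178 * 3 = 534 bp

534 bp


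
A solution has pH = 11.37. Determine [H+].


[H+] = 10^(-pH)
[H+] = 10^(-11.37)
[H+] = 4.266e-12 M

4.266e-12 M


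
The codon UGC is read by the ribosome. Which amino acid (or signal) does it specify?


Standard genetic code lookup.
Codon UGC -> Cys

Cys


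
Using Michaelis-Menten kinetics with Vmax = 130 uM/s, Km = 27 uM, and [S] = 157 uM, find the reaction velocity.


v = Vmax * [S] / (Km + [S])
v = 130 * 157 / (27 + 157)
v = 110.9239 uM/s

110.9239 uM/s


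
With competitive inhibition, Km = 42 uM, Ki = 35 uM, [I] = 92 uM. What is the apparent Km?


Km_app = Km * (1 + [I]/Ki)
Km_app = 42 * (1 + 92/35)
Km_app = 152.4 uM

152.4 uM


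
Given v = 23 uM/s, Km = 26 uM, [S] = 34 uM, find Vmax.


Vmax = v * (Km + [S]) / [S]
Vmax = 23 * (26 + 34) / 34
Vmax = 40.5882 uM/s

40.5882 uM/s


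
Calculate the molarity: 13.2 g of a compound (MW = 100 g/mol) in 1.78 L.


C = (mass / MW) / volume
C = (13.2 / 100) / 1.78
C = 0.0742 M

0.0742 M


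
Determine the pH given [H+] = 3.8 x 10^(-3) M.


pH = -log10([H+])
pH = -log10(3.8 x 10^(-3))
pH = 2.4202

2.4202


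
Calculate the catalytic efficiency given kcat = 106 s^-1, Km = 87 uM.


Catalytic efficiency = kcat / Km
= 106 / 87
= 1.2184 uM^-1*s^-1

1.2184 uM^-1*s^-1


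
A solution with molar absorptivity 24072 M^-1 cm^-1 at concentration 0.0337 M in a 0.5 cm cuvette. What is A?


A = epsilon * c * l
A = 24072 * 0.0337 * 0.5
A = 405.6132

405.6132


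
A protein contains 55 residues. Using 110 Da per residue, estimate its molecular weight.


MW = n_residues * 110 Da
MW = 55 * 110
MW = 6050 Da

6050 Da


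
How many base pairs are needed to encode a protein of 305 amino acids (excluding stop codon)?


Each amino acid = 1 codon = 3 bp
bp = 305 * 3 = 915 bp

915 bp


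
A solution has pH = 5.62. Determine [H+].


[H+] = 10^(-pH)
[H+] = 10^(-5.62)
[H+] = 2.399e-06 M

2.399e-06 M


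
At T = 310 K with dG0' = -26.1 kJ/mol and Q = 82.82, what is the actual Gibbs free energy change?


dG = dG0' + RT * ln(Q) / 1000
dG = -26.1 + 8.314 * 310 * ln(82.82) / 1000
dG = -14.7167 kJ/mol

-14.7167 kJ/mol


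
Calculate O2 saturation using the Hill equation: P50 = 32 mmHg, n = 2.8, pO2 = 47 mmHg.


Y = pO2^n / (P50^n + pO2^n)
Y = 47^2.8 / (32^2.8 + 47^2.8)
Y = 74.58%

74.58%


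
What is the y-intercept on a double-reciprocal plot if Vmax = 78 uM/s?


y-intercept = 1/Vmax
= 1/78
= 0.0128 s/uM

0.0128 s/uM


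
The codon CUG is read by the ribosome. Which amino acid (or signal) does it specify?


Standard genetic code lookup.
Codon CUG -> Leu

Leu


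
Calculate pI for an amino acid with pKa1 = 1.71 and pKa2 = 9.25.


pI = (pKa1 + pKa2) / 2
pI = (1.71 + 9.25) / 2
pI = 5.48

5.48


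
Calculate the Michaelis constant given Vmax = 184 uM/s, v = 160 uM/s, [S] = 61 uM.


Km = [S] * (Vmax - v) / v
Km = 61 * (184 - 160) / 160
Km = 9.15 uM

9.15 uM


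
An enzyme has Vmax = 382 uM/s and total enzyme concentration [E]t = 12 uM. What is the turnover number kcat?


kcat = Vmax / [E]t
kcat = 382 / 12
kcat = 31.8333 s^-1

31.8333 s^-1


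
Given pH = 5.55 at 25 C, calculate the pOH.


pOH = 14 - pH
pOH = 14 - 5.55
pOH = 8.45

8.45


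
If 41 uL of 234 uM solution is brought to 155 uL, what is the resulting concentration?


C2 = C1 * V1 / V2
C2 = 234 * 41 / 155
C2 = 61.8968 uM

61.8968 uM


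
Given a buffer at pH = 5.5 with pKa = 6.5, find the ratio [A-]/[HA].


[A-]/[HA] = 10^(pH - pKa)
= 10^(5.5 - 6.5)
= 0.1

0.1


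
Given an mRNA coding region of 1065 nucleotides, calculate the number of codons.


codons = nucleotides / 3
codons = 1065 / 3 = 355

355


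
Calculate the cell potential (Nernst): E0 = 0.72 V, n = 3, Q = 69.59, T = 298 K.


E = E0 - (RT/nF) * ln(Q)
E = 0.72 - (8.314 * 298 / (3 * 96485)) * ln(69.59)
E = 0.6837 V

0.6837 V


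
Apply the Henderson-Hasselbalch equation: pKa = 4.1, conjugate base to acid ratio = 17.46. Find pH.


pH = pKa + log10([A-]/[HA])
pH = 4.1 + log10(17.46)
pH = 5.342

5.342


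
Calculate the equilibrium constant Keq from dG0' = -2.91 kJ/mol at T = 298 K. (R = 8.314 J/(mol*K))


Keq = exp(-dG0 * 1000 / (R * T))
Keq = exp(-(-2.91) * 1000 / (8.314 * 298))
Keq = 3.2366

3.2366


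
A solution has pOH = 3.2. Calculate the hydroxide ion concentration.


[OH-] = 10^(-pOH)
[OH-] = 10^(-3.2)
[OH-] = 6.310e-04 M

6.310e-04 M


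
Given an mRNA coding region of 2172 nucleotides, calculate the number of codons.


codons = nucleotides / 3
codons = 2172 / 3 = 724

724


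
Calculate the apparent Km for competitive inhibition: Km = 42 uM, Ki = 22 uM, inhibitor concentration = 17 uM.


Km_app = Km * (1 + [I]/Ki)
Km_app = 42 * (1 + 17/22)
Km_app = 74.4545 uM

74.4545 uM


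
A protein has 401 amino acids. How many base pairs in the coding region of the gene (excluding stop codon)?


Each amino acid = 1 codon = 3 bp
bp = 401 * 3 = 1203 bp

1203 bp


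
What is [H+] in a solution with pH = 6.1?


[H+] = 10^(-pH)
[H+] = 10^(-6.1)
[H+] = 7.943e-07 M

7.943e-07 M


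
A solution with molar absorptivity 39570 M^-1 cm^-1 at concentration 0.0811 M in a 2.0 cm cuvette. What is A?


A = epsilon * c * l
A = 39570 * 0.0811 * 2.0
A = 6418.254

6418.254


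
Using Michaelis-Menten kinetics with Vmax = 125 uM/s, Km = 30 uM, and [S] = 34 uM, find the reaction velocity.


v = Vmax * [S] / (Km + [S])
v = 125 * 34 / (30 + 34)
v = 66.4062 uM/s

66.4062 uM/s


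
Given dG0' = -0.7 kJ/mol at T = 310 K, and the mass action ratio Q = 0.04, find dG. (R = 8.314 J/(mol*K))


dG = dG0' + RT * ln(Q) / 1000
dG = -0.7 + 8.314 * 310 * ln(0.04) / 1000
dG = -8.9961 kJ/mol

-8.9961 kJ/mol


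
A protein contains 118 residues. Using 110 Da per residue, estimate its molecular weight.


MW = n_residues * 110 Da
MW = 118 * 110
MW = 12980 Da

12980 Da


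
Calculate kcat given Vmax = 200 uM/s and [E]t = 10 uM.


kcat = Vmax / [E]t
kcat = 200 / 10
kcat = 20.0 s^-1

20.0 s^-1


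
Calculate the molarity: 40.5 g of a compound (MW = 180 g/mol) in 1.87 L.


C = (mass / MW) / volume
C = (40.5 / 180) / 1.87
C = 0.1203 M

0.1203 M


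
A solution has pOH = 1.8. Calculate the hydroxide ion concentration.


[OH-] = 10^(-pOH)
[OH-] = 10^(-1.8)
[OH-] = 0.0158 M

0.0158 M


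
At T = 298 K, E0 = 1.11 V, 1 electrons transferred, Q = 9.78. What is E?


E = E0 - (RT/nF) * ln(Q)
E = 1.11 - (8.314 * 298 / (1 * 96485)) * ln(9.78)
E = 1.0514 V

1.0514 V


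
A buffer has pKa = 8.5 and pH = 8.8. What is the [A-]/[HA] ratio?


[A-]/[HA] = 10^(pH - pKa)
= 10^(8.8 - 8.5)
= 1.9953

1.9953


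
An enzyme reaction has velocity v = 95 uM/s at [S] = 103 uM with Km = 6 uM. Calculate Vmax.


Vmax = v * (Km + [S]) / [S]
Vmax = 95 * (6 + 103) / 103
Vmax = 100.534 uM/s

100.534 uM/s


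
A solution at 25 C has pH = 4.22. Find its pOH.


pOH = 14 - pH
pOH = 14 - 4.22
pOH = 9.78

9.78


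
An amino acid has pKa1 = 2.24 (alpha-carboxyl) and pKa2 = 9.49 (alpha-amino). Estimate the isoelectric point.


pI = (pKa1 + pKa2) / 2
pI = (2.24 + 9.49) / 2
pI = 5.865

5.865


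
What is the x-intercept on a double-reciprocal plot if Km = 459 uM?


x-intercept = -1/Km
= -1/459
= -0.0022 1/uM

-0.0022 1/uM


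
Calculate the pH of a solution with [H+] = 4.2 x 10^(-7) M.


pH = -log10([H+])
pH = -log10(4.2 x 10^(-7))
pH = 6.3768

6.3768


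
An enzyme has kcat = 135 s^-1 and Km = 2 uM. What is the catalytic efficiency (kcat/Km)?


Catalytic efficiency = kcat / Km
= 135 / 2
= 67.5 uM^-1*s^-1

67.5 uM^-1*s^-1


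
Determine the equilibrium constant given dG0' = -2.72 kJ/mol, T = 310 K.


Keq = exp(-dG0 * 1000 / (R * T))
Keq = exp(-(-2.72) * 1000 / (8.314 * 310))
Keq = 2.873

2.873


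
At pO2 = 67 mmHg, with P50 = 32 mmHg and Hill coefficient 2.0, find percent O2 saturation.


Y = pO2^n / (P50^n + pO2^n)
Y = 67^2.0 / (32^2.0 + 67^2.0)
Y = 81.43%

81.43%


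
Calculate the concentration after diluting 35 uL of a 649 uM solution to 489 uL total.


C2 = C1 * V1 / V2
C2 = 649 * 35 / 489
C2 = 46.4519 uM

46.4519 uM


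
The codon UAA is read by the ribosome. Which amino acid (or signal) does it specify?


Standard genetic code lookup.
Codon UAA -> Stop

Stop


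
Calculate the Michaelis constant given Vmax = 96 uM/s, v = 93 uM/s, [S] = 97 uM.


Km = [S] * (Vmax - v) / v
Km = 97 * (96 - 93) / 93
Km = 3.129 uM

3.129 uM


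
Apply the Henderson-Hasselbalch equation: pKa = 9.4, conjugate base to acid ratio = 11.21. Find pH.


pH = pKa + log10([A-]/[HA])
pH = 9.4 + log10(11.21)
pH = 10.4496

10.4496


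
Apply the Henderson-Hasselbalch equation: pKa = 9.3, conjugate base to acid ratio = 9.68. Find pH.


pH = pKa + log10([A-]/[HA])
pH = 9.3 + log10(9.68)
pH = 10.2859

10.2859


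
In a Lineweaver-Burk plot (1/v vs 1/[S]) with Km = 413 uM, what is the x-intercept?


x-intercept = -1/Km
= -1/413
= -0.0024 1/uM

-0.0024 1/uM


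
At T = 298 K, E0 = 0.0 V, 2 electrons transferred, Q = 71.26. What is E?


E = E0 - (RT/nF) * ln(Q)
E = 0.0 - (8.314 * 298 / (2 * 96485)) * ln(71.26)
E = -0.0548 V

-0.0548 V


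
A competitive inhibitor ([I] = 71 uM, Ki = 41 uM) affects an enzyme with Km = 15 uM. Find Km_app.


Km_app = Km * (1 + [I]/Ki)
Km_app = 15 * (1 + 71/41)
Km_app = 40.9756 uM

40.9756 uM


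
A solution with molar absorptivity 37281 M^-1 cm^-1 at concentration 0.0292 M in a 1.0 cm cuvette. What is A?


A = epsilon * c * l
A = 37281 * 0.0292 * 1.0
A = 1088.6052

1088.6052


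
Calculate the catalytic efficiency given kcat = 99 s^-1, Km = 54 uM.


Catalytic efficiency = kcat / Km
= 99 / 54
= 1.8333 uM^-1*s^-1

1.8333 uM^-1*s^-1


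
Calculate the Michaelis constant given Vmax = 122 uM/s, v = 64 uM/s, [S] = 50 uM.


Km = [S] * (Vmax - v) / v
Km = 50 * (122 - 64) / 64
Km = 45.3125 uM

45.3125 uM


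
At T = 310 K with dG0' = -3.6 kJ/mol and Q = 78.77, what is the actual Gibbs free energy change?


dG = dG0' + RT * ln(Q) / 1000
dG = -3.6 + 8.314 * 310 * ln(78.77) / 1000
dG = 7.654 kJ/mol

7.654 kJ/mol


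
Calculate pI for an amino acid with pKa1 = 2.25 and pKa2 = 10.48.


pI = (pKa1 + pKa2) / 2
pI = (2.25 + 10.48) / 2
pI = 6.365

6.365


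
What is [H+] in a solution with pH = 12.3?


[H+] = 10^(-pH)
[H+] = 10^(-12.3)
[H+] = 5.012e-13 M

5.012e-13 M


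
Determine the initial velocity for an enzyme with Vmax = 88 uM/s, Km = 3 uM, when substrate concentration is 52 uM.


v = Vmax * [S] / (Km + [S])
v = 88 * 52 / (3 + 52)
v = 83.2 uM/s

83.2 uM/s


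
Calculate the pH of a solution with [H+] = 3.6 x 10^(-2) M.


pH = -log10([H+])
pH = -log10(3.6 x 10^(-2))
pH = 1.4437

1.4437


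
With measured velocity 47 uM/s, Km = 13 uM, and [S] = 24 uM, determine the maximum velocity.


Vmax = v * (Km + [S]) / [S]
Vmax = 47 * (13 + 24) / 24
Vmax = 72.4583 uM/s

72.4583 uM/s


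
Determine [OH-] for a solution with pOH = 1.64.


[OH-] = 10^(-pOH)
[OH-] = 10^(-1.64)
[OH-] = 0.0229 M

0.0229 M


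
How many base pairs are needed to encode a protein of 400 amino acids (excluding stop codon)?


Each amino acid = 1 codon = 3 bp
bp = 400 * 3 = 1200 bp

1200 bp


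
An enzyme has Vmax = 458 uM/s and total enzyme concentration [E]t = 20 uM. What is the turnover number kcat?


kcat = Vmax / [E]t
kcat = 458 / 20
kcat = 22.9 s^-1

22.9 s^-1


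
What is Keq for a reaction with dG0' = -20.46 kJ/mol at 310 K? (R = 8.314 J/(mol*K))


Keq = exp(-dG0 * 1000 / (R * T))
Keq = exp(-(-20.46) * 1000 / (8.314 * 310))
Keq = 2802.9203

2802.9203


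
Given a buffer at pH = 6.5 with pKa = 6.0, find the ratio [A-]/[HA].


[A-]/[HA] = 10^(pH - pKa)
= 10^(6.5 - 6.0)
= 3.1623

3.1623


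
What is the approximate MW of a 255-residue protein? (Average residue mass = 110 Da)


MW = n_residues * 110 Da
MW = 255 * 110
MW = 28050 Da

28050 Da


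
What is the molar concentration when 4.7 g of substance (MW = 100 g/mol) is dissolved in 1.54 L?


C = (mass / MW) / volume
C = (4.7 / 100) / 1.54
C = 0.0305 M

0.0305 M


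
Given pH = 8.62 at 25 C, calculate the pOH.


pOH = 14 - pH
pOH = 14 - 8.62
pOH = 5.38

5.38


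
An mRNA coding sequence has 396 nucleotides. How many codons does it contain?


codons = nucleotides / 3
codons = 396 / 3 = 132

132


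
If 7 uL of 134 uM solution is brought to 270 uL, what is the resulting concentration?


C2 = C1 * V1 / V2
C2 = 134 * 7 / 270
C2 = 3.4741 uM

3.4741 uM


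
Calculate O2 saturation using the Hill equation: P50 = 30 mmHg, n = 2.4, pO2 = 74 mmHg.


Y = pO2^n / (P50^n + pO2^n)
Y = 74^2.4 / (30^2.4 + 74^2.4)
Y = 89.72%

89.72%


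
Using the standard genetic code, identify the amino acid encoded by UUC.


Standard genetic code lookup.
Codon UUC -> Phe

Phe


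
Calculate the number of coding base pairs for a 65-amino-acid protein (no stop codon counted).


Each amino acid = 1 codon = 3 bp
bp = 65 * 3 = 195 bp

195 bp


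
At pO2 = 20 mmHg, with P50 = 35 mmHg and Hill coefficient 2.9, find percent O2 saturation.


Y = pO2^n / (P50^n + pO2^n)
Y = 20^2.9 / (35^2.9 + 20^2.9)
Y = 16.48%

16.48%


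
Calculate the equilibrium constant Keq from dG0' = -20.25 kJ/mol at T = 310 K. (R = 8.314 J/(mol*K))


Keq = exp(-dG0 * 1000 / (R * T))
Keq = exp(-(-20.25) * 1000 / (8.314 * 310))
Keq = 2583.5967

2583.5967


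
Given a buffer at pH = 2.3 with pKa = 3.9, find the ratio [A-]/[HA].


[A-]/[HA] = 10^(pH - pKa)
= 10^(2.3 - 3.9)
= 0.0251

0.0251


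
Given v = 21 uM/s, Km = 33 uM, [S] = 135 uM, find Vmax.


Vmax = v * (Km + [S]) / [S]
Vmax = 21 * (33 + 135) / 135
Vmax = 26.1333 uM/s

26.1333 uM/s


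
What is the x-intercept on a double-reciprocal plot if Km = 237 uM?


x-intercept = -1/Km
= -1/237
= -0.0042 1/uM

-0.0042 1/uM


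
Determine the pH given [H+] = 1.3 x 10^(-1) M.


pH = -log10([H+])
pH = -log10(1.3 x 10^(-1))
pH = 0.8861

0.8861


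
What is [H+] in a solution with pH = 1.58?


[H+] = 10^(-pH)
[H+] = 10^(-1.58)
[H+] = 0.0263 M

0.0263 M


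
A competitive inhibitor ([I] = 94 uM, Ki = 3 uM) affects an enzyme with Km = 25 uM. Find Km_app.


Km_app = Km * (1 + [I]/Ki)
Km_app = 25 * (1 + 94/3)
Km_app = 808.3333 uM

808.3333 uM


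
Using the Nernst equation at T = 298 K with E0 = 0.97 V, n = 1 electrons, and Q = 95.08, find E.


E = E0 - (RT/nF) * ln(Q)
E = 0.97 - (8.314 * 298 / (1 * 96485)) * ln(95.08)
E = 0.853 V

0.853 V


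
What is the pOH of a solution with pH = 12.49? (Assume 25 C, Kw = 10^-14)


pOH = 14 - pH
pOH = 14 - 12.49
pOH = 1.51

1.51


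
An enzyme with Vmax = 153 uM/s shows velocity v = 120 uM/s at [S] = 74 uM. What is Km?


Km = [S] * (Vmax - v) / v
Km = 74 * (153 - 120) / 120
Km = 20.35 uM

20.35 uM


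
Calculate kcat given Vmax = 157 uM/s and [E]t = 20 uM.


kcat = Vmax / [E]t
kcat = 157 / 20
kcat = 7.85 s^-1

7.85 s^-1


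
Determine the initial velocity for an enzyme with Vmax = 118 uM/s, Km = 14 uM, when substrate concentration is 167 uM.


v = Vmax * [S] / (Km + [S])
v = 118 * 167 / (14 + 167)
v = 108.8729 uM/s

108.8729 uM/s


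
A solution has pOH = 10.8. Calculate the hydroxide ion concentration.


[OH-] = 10^(-pOH)
[OH-] = 10^(-10.8)
[OH-] = 1.585e-11 M

1.585e-11 M


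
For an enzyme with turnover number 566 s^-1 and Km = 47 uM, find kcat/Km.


Catalytic efficiency = kcat / Km
= 566 / 47
= 12.0426 uM^-1*s^-1

12.0426 uM^-1*s^-1


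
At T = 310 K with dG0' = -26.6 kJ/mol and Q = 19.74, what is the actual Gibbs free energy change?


dG = dG0' + RT * ln(Q) / 1000
dG = -26.6 + 8.314 * 310 * ln(19.74) / 1000
dG = -18.9127 kJ/mol

-18.9127 kJ/mol


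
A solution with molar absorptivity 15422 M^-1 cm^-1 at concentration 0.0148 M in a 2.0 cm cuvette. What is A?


A = epsilon * c * l
A = 15422 * 0.0148 * 2.0
A = 456.4912

456.4912


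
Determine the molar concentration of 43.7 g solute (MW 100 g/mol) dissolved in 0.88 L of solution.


C = (mass / MW) / volume
C = (43.7 / 100) / 0.88
C = 0.4966 M

0.4966 M


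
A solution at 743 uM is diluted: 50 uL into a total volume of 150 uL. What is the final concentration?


C2 = C1 * V1 / V2
C2 = 743 * 50 / 150
C2 = 247.6667 uM

247.6667 uM


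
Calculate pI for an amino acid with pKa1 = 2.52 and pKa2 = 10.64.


pI = (pKa1 + pKa2) / 2
pI = (2.52 + 10.64) / 2
pI = 6.58

6.58


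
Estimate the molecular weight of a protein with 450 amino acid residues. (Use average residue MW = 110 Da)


MW = n_residues * 110 Da
MW = 450 * 110
MW = 49500 Da

49500 Da


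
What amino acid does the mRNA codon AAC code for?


Standard genetic code lookup.
Codon AAC -> Asn

Asn


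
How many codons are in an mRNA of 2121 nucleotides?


codons = nucleotides / 3
codons = 2121 / 3 = 707

707


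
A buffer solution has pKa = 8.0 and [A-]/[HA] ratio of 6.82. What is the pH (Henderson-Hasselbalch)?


pH = pKa + log10([A-]/[HA])
pH = 8.0 + log10(6.82)
pH = 8.8338

8.8338


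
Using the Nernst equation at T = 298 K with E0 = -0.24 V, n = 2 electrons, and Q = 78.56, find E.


E = E0 - (RT/nF) * ln(Q)
E = -0.24 - (8.314 * 298 / (2 * 96485)) * ln(78.56)
E = -0.296 V

-0.296 V


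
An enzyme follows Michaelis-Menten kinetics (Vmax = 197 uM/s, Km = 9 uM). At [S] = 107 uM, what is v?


v = Vmax * [S] / (Km + [S])
v = 197 * 107 / (9 + 107)
v = 181.7155 uM/s

181.7155 uM/s


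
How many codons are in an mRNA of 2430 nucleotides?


codons = nucleotides / 3
codons = 2430 / 3 = 810

810


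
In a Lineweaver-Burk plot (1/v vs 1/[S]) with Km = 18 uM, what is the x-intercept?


x-intercept = -1/Km
= -1/18
= -0.0556 1/uM

-0.0556 1/uM


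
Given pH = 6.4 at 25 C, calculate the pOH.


pOH = 14 - pH
pOH = 14 - 6.4
pOH = 7.6

7.6


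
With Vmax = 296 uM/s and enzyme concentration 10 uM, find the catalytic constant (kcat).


kcat = Vmax / [E]t
kcat = 296 / 10
kcat = 29.6 s^-1

29.6 s^-1


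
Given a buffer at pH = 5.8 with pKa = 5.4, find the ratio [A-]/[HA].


[A-]/[HA] = 10^(pH - pKa)
= 10^(5.8 - 5.4)
= 2.5119

2.5119


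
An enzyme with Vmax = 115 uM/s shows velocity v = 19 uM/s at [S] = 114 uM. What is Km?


Km = [S] * (Vmax - v) / v
Km = 114 * (115 - 19) / 19
Km = 576.0 uM

576.0 uM


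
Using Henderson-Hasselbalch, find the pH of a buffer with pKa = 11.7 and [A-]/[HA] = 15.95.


pH = pKa + log10([A-]/[HA])
pH = 11.7 + log10(15.95)
pH = 12.9028

12.9028


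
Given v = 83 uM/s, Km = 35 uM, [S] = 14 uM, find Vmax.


Vmax = v * (Km + [S]) / [S]
Vmax = 83 * (35 + 14) / 14
Vmax = 290.5 uM/s

290.5 uM/s


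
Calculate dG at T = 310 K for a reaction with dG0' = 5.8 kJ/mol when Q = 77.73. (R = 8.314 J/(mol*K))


dG = dG0' + RT * ln(Q) / 1000
dG = 5.8 + 8.314 * 310 * ln(77.73) / 1000
dG = 17.0198 kJ/mol

17.0198 kJ/mol


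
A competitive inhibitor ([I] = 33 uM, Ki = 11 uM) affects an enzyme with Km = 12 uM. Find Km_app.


Km_app = Km * (1 + [I]/Ki)
Km_app = 12 * (1 + 33/11)
Km_app = 48.0 uM

48.0 uM


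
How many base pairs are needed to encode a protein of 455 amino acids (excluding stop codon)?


Each amino acid = 1 codon = 3 bp
bp = 455 * 3 = 1365 bp

1365 bp


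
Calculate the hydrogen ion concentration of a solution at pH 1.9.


[H+] = 10^(-pH)
[H+] = 10^(-1.9)
[H+] = 0.0126 M

0.0126 M


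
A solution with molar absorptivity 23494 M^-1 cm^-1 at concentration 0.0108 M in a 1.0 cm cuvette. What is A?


A = epsilon * c * l
A = 23494 * 0.0108 * 1.0
A = 253.7352

253.7352


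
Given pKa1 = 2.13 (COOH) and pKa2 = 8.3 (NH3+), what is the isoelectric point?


pI = (pKa1 + pKa2) / 2
pI = (2.13 + 8.3) / 2
pI = 5.215

5.215


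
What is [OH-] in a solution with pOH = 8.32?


[OH-] = 10^(-pOH)
[OH-] = 10^(-8.32)
[OH-] = 4.786e-09 M

4.786e-09 M


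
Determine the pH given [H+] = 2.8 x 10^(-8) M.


pH = -log10([H+])
pH = -log10(2.8 x 10^(-8))
pH = 7.5528

7.5528


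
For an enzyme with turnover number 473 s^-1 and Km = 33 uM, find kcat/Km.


Catalytic efficiency = kcat / Km
= 473 / 33
= 14.3333 uM^-1*s^-1

14.3333 uM^-1*s^-1


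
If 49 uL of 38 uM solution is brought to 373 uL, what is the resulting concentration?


C2 = C1 * V1 / V2
C2 = 38 * 49 / 373
C2 = 4.992 uM

4.992 uM


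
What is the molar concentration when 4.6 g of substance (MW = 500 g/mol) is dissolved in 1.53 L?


C = (mass / MW) / volume
C = (4.6 / 500) / 1.53
C = 0.006 M

0.006 M


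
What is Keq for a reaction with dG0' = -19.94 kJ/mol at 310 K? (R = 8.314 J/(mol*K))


Keq = exp(-dG0 * 1000 / (R * T))
Keq = exp(-(-19.94) * 1000 / (8.314 * 310))
Keq = 2290.8054

2290.8054


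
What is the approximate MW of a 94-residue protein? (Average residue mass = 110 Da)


MW = n_residues * 110 Da
MW = 94 * 110
MW = 10340 Da

10340 Da


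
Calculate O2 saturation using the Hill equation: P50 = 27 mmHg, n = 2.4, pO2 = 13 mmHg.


Y = pO2^n / (P50^n + pO2^n)
Y = 13^2.4 / (27^2.4 + 13^2.4)
Y = 14.75%

14.75%


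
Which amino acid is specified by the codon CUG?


Standard genetic code lookup.
Codon CUG -> Leu

Leu


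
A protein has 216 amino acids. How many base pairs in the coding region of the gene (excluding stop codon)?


Each amino acid = 1 codon = 3 bp
bp = 216 * 3 = 648 bp

648 bp


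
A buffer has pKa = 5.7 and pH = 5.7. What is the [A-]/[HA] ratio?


[A-]/[HA] = 10^(pH - pKa)
= 10^(5.7 - 5.7)
= 1.0

1.0


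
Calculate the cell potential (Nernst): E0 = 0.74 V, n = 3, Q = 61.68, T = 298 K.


E = E0 - (RT/nF) * ln(Q)
E = 0.74 - (8.314 * 298 / (3 * 96485)) * ln(61.68)
E = 0.7047 V

0.7047 V


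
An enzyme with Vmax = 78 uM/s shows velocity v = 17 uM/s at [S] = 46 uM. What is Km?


Km = [S] * (Vmax - v) / v
Km = 46 * (78 - 17) / 17
Km = 165.0588 uM

165.0588 uM


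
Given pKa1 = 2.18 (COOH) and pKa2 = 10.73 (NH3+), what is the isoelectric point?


pI = (pKa1 + pKa2) / 2
pI = (2.18 + 10.73) / 2
pI = 6.455

6.455


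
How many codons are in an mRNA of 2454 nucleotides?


codons = nucleotides / 3
codons = 2454 / 3 = 818

818


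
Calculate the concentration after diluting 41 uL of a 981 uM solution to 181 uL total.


C2 = C1 * V1 / V2
C2 = 981 * 41 / 181
C2 = 222.2155 uM

222.2155 uM


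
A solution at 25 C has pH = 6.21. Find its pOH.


pOH = 14 - pH
pOH = 14 - 6.21
pOH = 7.79

7.79


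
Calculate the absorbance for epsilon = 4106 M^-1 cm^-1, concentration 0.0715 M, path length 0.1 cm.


A = epsilon * c * l
A = 4106 * 0.0715 * 0.1
A = 29.3579

29.3579


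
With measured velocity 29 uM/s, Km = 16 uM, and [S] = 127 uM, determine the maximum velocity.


Vmax = v * (Km + [S]) / [S]
Vmax = 29 * (16 + 127) / 127
Vmax = 32.6535 uM/s

32.6535 uM/s


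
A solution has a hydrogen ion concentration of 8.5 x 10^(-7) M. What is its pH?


pH = -log10([H+])
pH = -log10(8.5 x 10^(-7))
pH = 6.0706

6.0706


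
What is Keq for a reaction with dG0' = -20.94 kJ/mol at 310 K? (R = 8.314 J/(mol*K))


Keq = exp(-dG0 * 1000 / (R * T))
Keq = exp(-(-20.94) * 1000 / (8.314 * 310))
Keq = 3376.705

3376.705


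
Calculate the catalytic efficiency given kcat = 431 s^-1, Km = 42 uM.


Catalytic efficiency = kcat / Km
= 431 / 42
= 10.2619 uM^-1*s^-1

10.2619 uM^-1*s^-1


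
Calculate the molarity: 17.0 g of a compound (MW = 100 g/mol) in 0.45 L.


C = (mass / MW) / volume
C = (17.0 / 100) / 0.45
C = 0.3778 M

0.3778 M


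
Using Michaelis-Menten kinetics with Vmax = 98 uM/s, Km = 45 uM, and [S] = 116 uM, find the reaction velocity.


v = Vmax * [S] / (Km + [S])
v = 98 * 116 / (45 + 116)
v = 70.6087 uM/s

70.6087 uM/s
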